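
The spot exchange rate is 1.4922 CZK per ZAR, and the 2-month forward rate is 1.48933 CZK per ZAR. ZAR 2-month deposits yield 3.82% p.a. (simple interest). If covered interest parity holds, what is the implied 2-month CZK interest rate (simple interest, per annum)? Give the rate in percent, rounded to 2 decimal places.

T = 2/12 years.
By CIP, F/S equals the CZK-to-ZAR growth ratio: 1.48933/1.4922 = 0.9980767.
ZAR growth factor: 1 + 0.0382×2/12 = 1.0063667.
So the CZK growth factor = 1.0044312.
r = (1.0044312 − 1)/(2/12) = 0.026587 → 2.66%.

2.66%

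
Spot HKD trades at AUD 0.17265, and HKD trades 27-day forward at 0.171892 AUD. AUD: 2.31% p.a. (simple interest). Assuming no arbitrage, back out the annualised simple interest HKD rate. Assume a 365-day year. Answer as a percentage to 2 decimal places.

8.28%

T = 27/365 years.
CIP gives F = S · g_AUD/g_HKD, so g_AUD/g_HKD = 0.171892/0.17265 = 0.9956096.
AUD growth factor: 1 + 0.0231×27/365 = 1.0017088.
That pins the HKD growth at 1.0061261.
r = (1.0061261 − 1)/(27/365) = 0.082816 → 8.28%.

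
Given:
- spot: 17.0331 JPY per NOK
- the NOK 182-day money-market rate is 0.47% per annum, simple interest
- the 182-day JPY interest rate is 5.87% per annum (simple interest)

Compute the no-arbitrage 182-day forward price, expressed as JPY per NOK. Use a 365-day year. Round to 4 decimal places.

17.4907

T = 182/365 years.
JPY growth factor: 1 + 0.0587×182/365 = 1.02926959.
Growth of 1 NOK over T: 1 + 0.0047×182/365 = 1.00234356.
So F = 17.0331 × 1.02926959 / 1.00234356 = 17.490661 (JPY/NOK).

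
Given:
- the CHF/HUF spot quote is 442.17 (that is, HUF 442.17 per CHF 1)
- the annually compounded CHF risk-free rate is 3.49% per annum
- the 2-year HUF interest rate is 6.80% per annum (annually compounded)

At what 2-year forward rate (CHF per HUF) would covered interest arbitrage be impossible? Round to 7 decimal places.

T = 2 years.
HUF growth factor: (1 + 0.0680)^2 = 1.140624.
CHF growth factor: (1 + 0.0349)^2 = 1.071018.
So F = 442.17 × 1.140624 / 1.071018 = 470.9069 (HUF/CHF).
Quoted the other way: 1/470.9069 = 0.0021236 CHF per HUF.

0.0021236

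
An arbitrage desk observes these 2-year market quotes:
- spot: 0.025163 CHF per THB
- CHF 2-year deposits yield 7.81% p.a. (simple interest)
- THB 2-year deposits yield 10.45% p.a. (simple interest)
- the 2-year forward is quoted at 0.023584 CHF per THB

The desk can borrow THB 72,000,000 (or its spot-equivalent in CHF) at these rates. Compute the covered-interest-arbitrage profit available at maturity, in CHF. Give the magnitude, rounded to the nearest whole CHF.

T = 2 years.
Keep in THB, deliver into the forward: 72,000,000·1.209000·0.023584 = CHF 2,052,940.03.
Swap to CHF now, deposit: 72,000,000·0.025163·1.156200 = CHF 2,094,729.16.
The quoted forward undervalues THB, so borrow THB, convert to CHF at spot, deposit the CHF at 7.81%, and buy THB forward at 0.023584 to cover the loan.
Arbitrage profit = |2,052,940.03 − 2,094,729.16| = CHF 41,789.

CHF 41,789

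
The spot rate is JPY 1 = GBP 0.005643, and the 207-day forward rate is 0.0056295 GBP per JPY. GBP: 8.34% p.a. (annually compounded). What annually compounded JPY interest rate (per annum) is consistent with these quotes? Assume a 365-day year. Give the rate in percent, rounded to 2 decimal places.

T = 207/365 years.
F/S = 0.0056295/0.005643 = 0.9976077 = (growth of GBP) / (growth of JPY).
GBP growth factor: (1 + 0.0834)^(207/365) = 1.0464767.
Hence g_JPY = 1.0489862.
Annualise: 1.0489862^(365/207) − 1 = 0.087985 = 8.80%.

8.80%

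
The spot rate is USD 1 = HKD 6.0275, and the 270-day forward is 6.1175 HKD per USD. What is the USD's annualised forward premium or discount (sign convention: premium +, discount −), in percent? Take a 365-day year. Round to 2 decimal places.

T = 270/365 years.
USD trades forward at +1.49316% vs spot over the period.
Annualise by dividing by T: 0.0149316 / (270/365) = 0.020185 → 2.02%.

+2.02%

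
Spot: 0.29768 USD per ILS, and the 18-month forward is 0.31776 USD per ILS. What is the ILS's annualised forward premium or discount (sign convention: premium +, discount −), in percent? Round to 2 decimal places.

T = 18/12 years.
ILS trades forward at +6.74550% vs spot over the period.
×(1/T) gives 4.50% p.a.

+4.50%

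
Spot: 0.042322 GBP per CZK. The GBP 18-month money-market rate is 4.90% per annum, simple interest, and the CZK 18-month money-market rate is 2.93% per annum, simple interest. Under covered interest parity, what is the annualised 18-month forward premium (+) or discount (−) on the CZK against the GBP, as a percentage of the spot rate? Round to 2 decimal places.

+1.89%

T = 18/12 years.
F = S · g_GBP/g_CZK = 0.042322 × 1.073500/1.043950 = 0.043519965.
Annualised premium = (F − S)/S × (1/T) = (0.043519965 − 0.042322)/0.042322 ÷ (18/12) = 1.89%.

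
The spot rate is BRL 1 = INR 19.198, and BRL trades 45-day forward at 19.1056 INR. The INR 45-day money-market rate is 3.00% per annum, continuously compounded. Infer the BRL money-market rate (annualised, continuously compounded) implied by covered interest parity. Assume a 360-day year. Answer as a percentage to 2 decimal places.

T = 45/360 years.
CIP gives F = S · g_INR/g_BRL, so g_INR/g_BRL = 19.1056/19.198 = 0.9951870.
The INR side grows by e^(0.0300×45/360) = 1.003757.
Hence g_BRL = 1.0086114.
r = ln(1.0086114)/(45/360) = 0.068596 → 6.86%.

6.86%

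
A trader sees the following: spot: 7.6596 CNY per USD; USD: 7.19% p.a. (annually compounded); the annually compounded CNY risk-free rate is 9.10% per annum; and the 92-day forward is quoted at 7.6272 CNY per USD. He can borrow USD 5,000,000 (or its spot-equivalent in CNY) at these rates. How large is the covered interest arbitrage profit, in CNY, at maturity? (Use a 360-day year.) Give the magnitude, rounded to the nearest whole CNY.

T = 92/360 years.
Invest the USD and cover forward: 5,000,000 × 1.0179022901 × 7.6272 = CNY 38,818,721.74.
Convert at spot and invest in CNY: 5,000,000 × 7.6596 × 1.0225070831 = CNY 39,159,976.27.
The quoted forward undervalues USD, so borrow USD, convert to CNY at spot, deposit the CNY at 9.10%, and buy USD forward at 7.6272 to cover the loan.
The gap between the two covered legs is CNY 341,255.

CNY 341,255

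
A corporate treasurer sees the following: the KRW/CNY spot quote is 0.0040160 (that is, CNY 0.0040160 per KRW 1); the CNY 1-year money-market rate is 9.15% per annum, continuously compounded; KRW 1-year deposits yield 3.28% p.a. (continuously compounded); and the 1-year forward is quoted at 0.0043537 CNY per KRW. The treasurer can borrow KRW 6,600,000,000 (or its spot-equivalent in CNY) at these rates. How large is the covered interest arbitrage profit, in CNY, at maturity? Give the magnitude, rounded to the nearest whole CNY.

T = 1 year.
Route A — deposit KRW, sell forward: 6,600,000,000 × 1.0333438498 × 0.0043537 = CNY 29,692,536.18.
Route B — convert at spot, deposit CNY: 6,600,000,000 × 0.0040160 × 1.0958167767 = CNY 29,045,281.16.
The quoted forward overvalues KRW, so borrow CNY, buy KRW at spot, deposit the KRW at 3.28%, and sell the proceeds forward at 0.0043537.
The gap between the two covered legs is CNY 647,255.

CNY 647,255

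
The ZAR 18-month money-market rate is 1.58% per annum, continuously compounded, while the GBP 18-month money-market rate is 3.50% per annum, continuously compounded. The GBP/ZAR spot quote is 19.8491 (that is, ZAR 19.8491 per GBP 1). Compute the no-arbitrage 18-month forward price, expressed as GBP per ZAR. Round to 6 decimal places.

T = 18/12 years.
Growth of 1 ZAR over T: e^(0.0158×18/12) = 1.0239831.
Growth of 1 GBP over T: e^(0.0350×18/12) = 1.0539026.
So F = 19.8491 × 1.0239831 / 1.0539026 = 19.28560 (ZAR/GBP).
Invert for GBP per ZAR: 1 / 19.28560 = 0.051852.

0.051852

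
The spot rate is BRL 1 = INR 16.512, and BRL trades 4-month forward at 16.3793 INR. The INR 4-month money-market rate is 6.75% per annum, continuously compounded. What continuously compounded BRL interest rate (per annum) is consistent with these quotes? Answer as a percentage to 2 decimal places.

9.17%

T = 4/12 years.
By CIP, F/S equals the INR-to-BRL growth ratio: 16.3793/16.512 = 0.9919634.
The INR side grows by e^(0.0675×4/12) = 1.022755.
Hence g_BRL = 1.0310411.
r = ln(1.0310411)/(4/12) = 0.091707 → 9.17%.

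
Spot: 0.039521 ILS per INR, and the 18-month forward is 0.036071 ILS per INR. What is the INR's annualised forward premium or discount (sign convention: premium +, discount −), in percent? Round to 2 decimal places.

T = 18/12 years.
INR trades forward at -8.72954% vs spot over the period.
Annualise by dividing by T: -0.0872954 / (18/12) = -0.058197 → -5.82%.

-5.82%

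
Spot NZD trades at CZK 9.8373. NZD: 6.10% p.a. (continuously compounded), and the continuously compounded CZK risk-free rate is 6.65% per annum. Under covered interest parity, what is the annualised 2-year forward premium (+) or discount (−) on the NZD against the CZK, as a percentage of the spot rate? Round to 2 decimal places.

+0.55%

T = 2 years.
F = S · g_CZK/g_NZD = 9.8373 × 1.142250/1.1297541 = 9.9461077.
Annualised premium = (F − S)/S × (1/T) = (9.9461077 − 9.8373)/9.8373 ÷ 2 = 0.55%.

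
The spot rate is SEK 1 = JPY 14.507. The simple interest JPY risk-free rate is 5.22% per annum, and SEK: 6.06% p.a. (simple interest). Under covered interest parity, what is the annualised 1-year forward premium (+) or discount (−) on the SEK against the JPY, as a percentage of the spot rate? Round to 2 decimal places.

-0.79%

T = 1 year.
No-arbitrage forward: 14.507 × 1.052200 / 1.060600 = 14.392104 JPY/SEK.
Annualised premium = (F − S)/S × (1/T) = (14.392104 − 14.507)/14.507 ÷ 1 = -0.79%.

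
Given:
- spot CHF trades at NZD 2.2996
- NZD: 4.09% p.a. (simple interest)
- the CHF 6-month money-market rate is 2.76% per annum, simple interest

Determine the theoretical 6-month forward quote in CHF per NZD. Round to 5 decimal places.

T = 6/12 years.
Growth of 1 NZD over T: 1 + 0.0409×6/12 = 1.020450.
Growth of 1 CHF over T: 1 + 0.0276×6/12 = 1.013800.
CIP: F = S · (grow NZD)/(grow CHF) = 2.2996 × 1.020450/1.013800 = 2.314684 NZD per CHF.
Quoted the other way: 1/2.314684 = 0.43202 CHF per NZD.

0.43202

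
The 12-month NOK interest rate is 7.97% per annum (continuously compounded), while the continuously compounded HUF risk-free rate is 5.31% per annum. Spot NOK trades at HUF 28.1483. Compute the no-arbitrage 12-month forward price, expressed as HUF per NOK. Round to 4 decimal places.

T = 1 year.
HUF growth factor: e^(0.0531×1) = 1.05453509.
NOK growth factor: e^(0.0797×1) = 1.08296213.
CIP: F = S · (grow HUF)/(grow NOK) = 28.1483 × 1.05453509/1.08296213 = 27.409426 HUF per NOK.

27.4094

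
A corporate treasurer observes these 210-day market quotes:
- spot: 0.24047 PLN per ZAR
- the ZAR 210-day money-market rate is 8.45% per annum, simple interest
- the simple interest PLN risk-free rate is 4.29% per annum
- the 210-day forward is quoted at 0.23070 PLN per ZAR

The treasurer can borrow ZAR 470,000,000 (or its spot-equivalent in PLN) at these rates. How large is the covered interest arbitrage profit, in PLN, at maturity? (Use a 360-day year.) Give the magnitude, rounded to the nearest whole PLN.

T = 210/360 years.
Invest the ZAR and cover forward: 470,000,000 × 1.04929166667 × 0.23070 = PLN 113,773,646.13.
Convert at spot and invest in PLN: 470,000,000 × 0.24047 × 1.025025 = PLN 115,849,248.02.
The quoted forward undervalues ZAR, so borrow ZAR, convert to PLN at spot, deposit the PLN at 4.29%, and buy ZAR forward at 0.23070 to cover the loan.
Arbitrage profit = |113,773,646.13 − 115,849,248.02| = PLN 2,075,602.

PLN 2,075,602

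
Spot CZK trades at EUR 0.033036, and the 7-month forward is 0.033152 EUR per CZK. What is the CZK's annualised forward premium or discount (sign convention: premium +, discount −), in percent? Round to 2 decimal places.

+0.60%

T = 7/12 years.
(F − S)/S = (0.033152 − 0.033036)/0.033036 = 0.0035113.
Annualise by dividing by T: 0.0035113 / (7/12) = 0.006019 → 0.60%.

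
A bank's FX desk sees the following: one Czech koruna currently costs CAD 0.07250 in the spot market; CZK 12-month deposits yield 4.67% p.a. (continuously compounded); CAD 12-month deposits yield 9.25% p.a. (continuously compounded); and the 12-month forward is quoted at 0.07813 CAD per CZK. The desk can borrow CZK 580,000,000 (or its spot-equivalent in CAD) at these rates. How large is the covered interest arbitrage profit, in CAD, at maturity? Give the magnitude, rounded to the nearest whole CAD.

CAD 1,356,624

T = 1 year.
Route A — deposit CZK, sell forward: 580,000,000 × 1.0478076196 × 0.07813 = CAD 47,481,821.41.
Route B — convert at spot, deposit CAD: 580,000,000 × 0.07250 × 1.0969131416 = CAD 46,125,197.60.
The quoted forward overvalues CZK, so borrow CAD, buy CZK at spot, deposit the CZK at 4.67%, and sell the proceeds forward at 0.07813.
The gap between the two covered legs is CAD 1,356,624.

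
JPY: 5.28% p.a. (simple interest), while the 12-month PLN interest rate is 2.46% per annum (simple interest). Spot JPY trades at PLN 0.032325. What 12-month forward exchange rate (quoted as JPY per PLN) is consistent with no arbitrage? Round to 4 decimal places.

T = 1 year.
PLN accumulates by 1 + 0.0246×1 = 1.024600.
JPY accumulates by 1 + 0.0528×1 = 1.052800.
So F = 0.032325 × 1.024600 / 1.052800 = 0.031459152 (PLN/JPY).
Invert for JPY per PLN: 1 / 0.031459152 = 31.7873.

31.7873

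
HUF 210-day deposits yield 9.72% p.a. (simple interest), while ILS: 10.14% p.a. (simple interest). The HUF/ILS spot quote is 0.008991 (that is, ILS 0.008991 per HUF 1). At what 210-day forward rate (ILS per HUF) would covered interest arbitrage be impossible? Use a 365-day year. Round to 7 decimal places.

0.0090116

T = 210/365 years.
Growth of 1 ILS over T: 1 + 0.1014×210/365 = 1.0583397.
Growth of 1 HUF over T: 1 + 0.0972×210/365 = 1.0559233.
Forward (ILS per HUF) = 0.008991 × 1.0583397 / 1.0559233 = 0.009011575.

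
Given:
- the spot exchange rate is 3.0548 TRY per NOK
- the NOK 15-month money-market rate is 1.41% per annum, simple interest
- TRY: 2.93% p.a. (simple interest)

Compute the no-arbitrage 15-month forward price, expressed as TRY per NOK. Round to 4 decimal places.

3.1118

T = 15/12 years.
TRY accumulates by 1 + 0.0293×15/12 = 1.036625.
Growth of 1 NOK over T: 1 + 0.0141×15/12 = 1.017625.
So F = 3.0548 × 1.036625 / 1.017625 = 3.111836 (TRY/NOK).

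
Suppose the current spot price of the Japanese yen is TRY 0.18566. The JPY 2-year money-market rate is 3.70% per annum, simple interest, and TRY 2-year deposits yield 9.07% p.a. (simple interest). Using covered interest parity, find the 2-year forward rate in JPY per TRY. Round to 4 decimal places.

T = 2 years.
TRY accumulates by 1 + 0.0907×2 = 1.181400.
Growth of 1 JPY over T: 1 + 0.0370×2 = 1.074000.
So F = 0.18566 × 1.181400 / 1.074000 = 0.2042260 (TRY/JPY).
Quoted the other way: 1/0.2042260 = 4.8965 JPY per TRY.

4.8965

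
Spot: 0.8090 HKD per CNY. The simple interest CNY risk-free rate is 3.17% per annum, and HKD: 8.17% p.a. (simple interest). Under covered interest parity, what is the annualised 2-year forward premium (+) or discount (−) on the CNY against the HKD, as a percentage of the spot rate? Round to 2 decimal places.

T = 2 years.
F = S · g_HKD/g_CNY = 0.809 × 1.163400/1.063400 = 0.8850767.
Annualised premium = (F − S)/S × (1/T) = (0.8850767 − 0.809)/0.809 ÷ 2 = 4.70%.

+4.70%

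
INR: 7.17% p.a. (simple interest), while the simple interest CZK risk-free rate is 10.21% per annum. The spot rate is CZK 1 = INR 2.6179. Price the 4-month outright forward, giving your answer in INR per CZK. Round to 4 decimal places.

T = 4/12 years.
Growth of 1 INR over T: 1 + 0.0717×4/12 = 1.023900.
Growth of 1 CZK over T: 1 + 0.1021×4/12 = 1.0340333.
CIP: F = S · (grow INR)/(grow CZK) = 2.6179 × 1.023900/1.0340333 = 2.592245 INR per CZK.

2.5922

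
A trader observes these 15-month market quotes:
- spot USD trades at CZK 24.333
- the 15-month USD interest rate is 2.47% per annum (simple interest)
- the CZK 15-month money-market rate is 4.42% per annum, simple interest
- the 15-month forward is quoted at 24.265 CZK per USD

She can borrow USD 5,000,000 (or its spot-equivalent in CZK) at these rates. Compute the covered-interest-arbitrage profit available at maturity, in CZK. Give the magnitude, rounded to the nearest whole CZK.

T = 15/12 years.
Keep in USD, deliver into the forward: 5,000,000·1.030875·24.265 = CZK 125,070,909.38.
Swap to CZK now, deposit: 5,000,000·24.333·1.055250 = CZK 128,386,991.25.
The quoted forward undervalues USD, so borrow USD, convert to CZK at spot, deposit the CZK at 4.42%, and buy USD forward at 24.265 to cover the loan.
Arbitrage profit = |125,070,909.38 − 128,386,991.25| = CZK 3,316,082.

CZK 3,316,082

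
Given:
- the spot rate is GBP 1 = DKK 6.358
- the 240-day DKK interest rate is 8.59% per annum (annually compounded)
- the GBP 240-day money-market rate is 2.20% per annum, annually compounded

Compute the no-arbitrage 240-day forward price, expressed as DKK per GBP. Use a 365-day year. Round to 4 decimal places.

6.6167

T = 240/365 years.
Growth of 1 DKK over T: (1 + 0.0859)^(240/365) = 1.0556818.
GBP growth factor: (1 + 0.0220)^(240/365) = 1.0144118.
CIP: F = S · (grow DKK)/(grow GBP) = 6.358 × 1.0556818/1.0144118 = 6.616667 DKK per GBP.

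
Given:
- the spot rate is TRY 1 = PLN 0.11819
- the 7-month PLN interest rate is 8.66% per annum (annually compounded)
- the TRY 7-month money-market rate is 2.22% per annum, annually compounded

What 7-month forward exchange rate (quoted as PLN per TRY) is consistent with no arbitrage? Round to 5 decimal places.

T = 7/12 years.
PLN growth factor: (1 + 0.0866)^(7/12) = 1.0496407.
TRY growth factor: (1 + 0.0222)^(7/12) = 1.0128907.
Forward (PLN per TRY) = 0.11819 × 1.0496407 / 1.0128907 = 0.1224782.

0.12248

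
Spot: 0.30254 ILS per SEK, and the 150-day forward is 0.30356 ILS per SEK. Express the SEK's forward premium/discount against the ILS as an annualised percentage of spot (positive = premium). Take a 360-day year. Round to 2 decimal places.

+0.81%

T = 150/360 years.
(F − S)/S = (0.30356 − 0.30254)/0.30254 = 0.0033715.
×(1/T) gives 0.81% p.a.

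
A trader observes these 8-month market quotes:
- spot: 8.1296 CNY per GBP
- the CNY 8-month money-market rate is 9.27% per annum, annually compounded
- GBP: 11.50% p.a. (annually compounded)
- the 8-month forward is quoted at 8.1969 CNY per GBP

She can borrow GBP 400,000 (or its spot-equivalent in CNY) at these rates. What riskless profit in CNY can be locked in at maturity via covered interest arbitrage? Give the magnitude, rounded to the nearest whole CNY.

T = 8/12 years.
Keep in GBP, deliver into the forward: 400,000·1.075267646·8.1969 = CNY 3,525,544.55.
Swap to CNY now, deposit: 400,000·8.1296·1.060882524 = CNY 3,449,820.23.
The quoted forward overvalues GBP, so borrow CNY, buy GBP at spot, deposit the GBP at 11.50%, and sell the proceeds forward at 8.1969.
Profit = 3,525,544.55 − 3,449,820.23 = CNY 75,724.

CNY 75,724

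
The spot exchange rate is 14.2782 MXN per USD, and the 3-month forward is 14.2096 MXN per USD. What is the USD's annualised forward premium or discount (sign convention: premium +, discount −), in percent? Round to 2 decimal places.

T = 3/12 years.
(F − S)/S = (14.2096 − 14.2782)/14.2782 = -0.0048045.
Annualise by dividing by T: -0.0048045 / (3/12) = -0.019218 → -1.92%.

-1.92%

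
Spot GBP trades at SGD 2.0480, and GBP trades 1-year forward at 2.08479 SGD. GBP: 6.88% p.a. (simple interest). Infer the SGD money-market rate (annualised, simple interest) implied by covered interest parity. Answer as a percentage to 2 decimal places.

T = 1 year.
F/S = 2.08479/2.048 = 1.0179639 = (growth of SGD) / (growth of GBP).
The GBP side grows by 1 + 0.0688×1 = 1.068800.
Hence g_SGD = 1.0879998.
r = (1.0879998 − 1)/1 = 0.088000 → 8.80%.

8.80%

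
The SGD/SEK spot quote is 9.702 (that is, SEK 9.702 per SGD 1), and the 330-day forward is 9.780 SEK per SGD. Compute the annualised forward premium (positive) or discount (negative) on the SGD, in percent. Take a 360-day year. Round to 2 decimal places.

+0.88%

T = 330/360 years.
Period premium: (9.780 − 9.702)/9.702 = 0.0080396.
×(1/T) gives 0.88% p.a.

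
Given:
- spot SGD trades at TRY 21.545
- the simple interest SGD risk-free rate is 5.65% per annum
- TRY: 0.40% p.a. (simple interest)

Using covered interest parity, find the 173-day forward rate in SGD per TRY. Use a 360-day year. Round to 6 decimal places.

T = 173/360 years.
TRY growth factor: 1 + 0.0040×173/360 = 1.0019222.
SGD accumulates by 1 + 0.0565×173/360 = 1.0271514.
Forward (TRY per SGD) = 21.545 × 1.0019222 / 1.0271514 = 21.01581.
Invert for SGD per TRY: 1 / 21.01581 = 0.047583.

0.047583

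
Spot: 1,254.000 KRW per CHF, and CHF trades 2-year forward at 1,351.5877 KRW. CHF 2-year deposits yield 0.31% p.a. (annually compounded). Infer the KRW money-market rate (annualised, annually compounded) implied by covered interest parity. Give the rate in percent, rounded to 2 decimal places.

4.14%

T = 2 years.
CIP gives F = S · g_KRW/g_CHF, so g_KRW/g_CHF = 1351.5877/1254.0 = 1.0778211.
The CHF side grows by (1 + 0.0031)^2 = 1.0062096.
So the KRW growth factor = 1.0845139.
r = 1.0845139^(1/2) − 1 = 0.041400 → 4.14%.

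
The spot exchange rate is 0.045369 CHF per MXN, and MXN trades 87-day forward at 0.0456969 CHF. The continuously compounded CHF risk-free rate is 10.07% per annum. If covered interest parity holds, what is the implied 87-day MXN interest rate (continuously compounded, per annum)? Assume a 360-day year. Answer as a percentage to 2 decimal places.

T = 87/360 years.
By CIP, F/S equals the CHF-to-MXN growth ratio: 0.0456969/0.045369 = 1.0072274.
The CHF side grows by e^(0.1007×87/360) = 1.0246344.
Hence g_MXN = 1.0172821.
Take logs: ln 1.0172821 / (87/360) = 0.070901, so 7.09%.

7.09%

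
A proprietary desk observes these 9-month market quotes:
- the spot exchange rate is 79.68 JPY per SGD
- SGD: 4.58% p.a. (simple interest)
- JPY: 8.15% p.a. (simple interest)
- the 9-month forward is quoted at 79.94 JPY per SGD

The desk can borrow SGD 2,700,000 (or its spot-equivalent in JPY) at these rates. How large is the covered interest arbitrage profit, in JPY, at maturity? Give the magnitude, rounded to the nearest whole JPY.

T = 9/12 years.
Invest the SGD and cover forward: 2,700,000 × 1.034350 × 79.94 = JPY 223,252,035.30.
Convert at spot and invest in JPY: 2,700,000 × 79.68 × 1.061125 = JPY 228,286,188.00.
The quoted forward undervalues SGD, so borrow SGD, convert to JPY at spot, deposit the JPY at 8.15%, and buy SGD forward at 79.94 to cover the loan.
Profit = 228,286,188.00 − 223,252,035.30 = JPY 5,034,153.

JPY 5,034,153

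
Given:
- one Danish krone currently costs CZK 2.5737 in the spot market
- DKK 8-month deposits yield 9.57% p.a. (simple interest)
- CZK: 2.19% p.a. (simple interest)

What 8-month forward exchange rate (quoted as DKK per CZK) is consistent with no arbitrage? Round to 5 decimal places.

0.40739

T = 8/12 years.
CZK growth factor: 1 + 0.0219×8/12 = 1.014600.
DKK growth factor: 1 + 0.0957×8/12 = 1.063800.
CIP: F = S · (grow CZK)/(grow DKK) = 2.5737 × 1.014600/1.063800 = 2.454668 CZK per DKK.
Invert for DKK per CZK: 1 / 2.454668 = 0.40739.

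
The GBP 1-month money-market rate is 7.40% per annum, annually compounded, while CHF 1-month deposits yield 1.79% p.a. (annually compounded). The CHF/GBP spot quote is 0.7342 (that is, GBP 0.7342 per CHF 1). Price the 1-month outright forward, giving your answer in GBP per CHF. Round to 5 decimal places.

0.73749

T = 1/12 years.
GBP growth factor: (1 + 0.0740)^(1/12) = 1.0059669.
CHF accumulates by (1 + 0.0179)^(1/12) = 1.0014796.
CIP: F = S · (grow GBP)/(grow CHF) = 0.7342 × 1.0059669/1.0014796 = 0.7374897 GBP per CHF.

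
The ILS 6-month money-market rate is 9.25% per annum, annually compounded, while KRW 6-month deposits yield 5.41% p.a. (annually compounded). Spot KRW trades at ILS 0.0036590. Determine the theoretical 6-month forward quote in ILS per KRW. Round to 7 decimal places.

0.0037251

T = 6/12 years.
ILS growth factor: (1 + 0.0925)^(6/12) = 1.0452272.
KRW accumulates by (1 + 0.0541)^(6/12) = 1.0266937.
Forward (ILS per KRW) = 0.003659 × 1.0452272 / 1.0266937 = 0.003725051.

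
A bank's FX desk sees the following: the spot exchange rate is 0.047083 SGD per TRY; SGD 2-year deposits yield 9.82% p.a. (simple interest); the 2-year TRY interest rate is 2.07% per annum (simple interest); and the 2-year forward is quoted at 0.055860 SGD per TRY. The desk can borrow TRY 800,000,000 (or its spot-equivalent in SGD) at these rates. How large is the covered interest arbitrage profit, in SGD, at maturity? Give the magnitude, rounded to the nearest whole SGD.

T = 2 years.
Keep in TRY, deliver into the forward: 800,000,000·1.041400·0.055860 = SGD 46,538,083.20.
Swap to SGD now, deposit: 800,000,000·0.047083·1.196400 = SGD 45,064,080.96.
The quoted forward overvalues TRY, so borrow SGD, buy TRY at spot, deposit the TRY at 2.07%, and sell the proceeds forward at 0.055860.
Arbitrage profit = |46,538,083.20 − 45,064,080.96| = SGD 1,474,002.

SGD 1,474,002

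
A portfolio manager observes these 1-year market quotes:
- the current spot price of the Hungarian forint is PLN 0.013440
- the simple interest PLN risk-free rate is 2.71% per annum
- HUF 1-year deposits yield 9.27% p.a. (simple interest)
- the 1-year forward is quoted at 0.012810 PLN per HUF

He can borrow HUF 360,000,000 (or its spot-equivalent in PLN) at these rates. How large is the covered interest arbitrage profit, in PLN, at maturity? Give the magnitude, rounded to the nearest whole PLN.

PLN 69,575

T = 1 year.
Keep in HUF, deliver into the forward: 360,000,000·1.092700·0.012810 = PLN 5,039,095.32.
Swap to PLN now, deposit: 360,000,000·0.013440·1.027100 = PLN 4,969,520.64.
The quoted forward overvalues HUF, so borrow PLN, buy HUF at spot, deposit the HUF at 9.27%, and sell the proceeds forward at 0.012810.
The gap between the two covered legs is PLN 69,575.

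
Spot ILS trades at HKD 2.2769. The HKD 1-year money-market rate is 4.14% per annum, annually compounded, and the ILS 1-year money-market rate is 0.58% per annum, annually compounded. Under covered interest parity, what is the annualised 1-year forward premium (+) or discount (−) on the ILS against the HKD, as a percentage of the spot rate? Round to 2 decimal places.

T = 1 year.
F = S · g_HKD/g_ILS = 2.2769 × 1.041400/1.005800 = 2.3574902.
Annualised premium = (F − S)/S × (1/T) = (2.3574902 − 2.2769)/2.2769 ÷ 1 = 3.54%.

+3.54%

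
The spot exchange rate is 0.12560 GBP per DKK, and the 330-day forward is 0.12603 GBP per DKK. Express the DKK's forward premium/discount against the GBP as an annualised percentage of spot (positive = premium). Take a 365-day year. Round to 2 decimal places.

+0.38%

T = 330/365 years.
DKK trades forward at +0.34236% vs spot over the period.
Per annum: 0.0034236 / (330/365) = 0.003787 = 0.38%.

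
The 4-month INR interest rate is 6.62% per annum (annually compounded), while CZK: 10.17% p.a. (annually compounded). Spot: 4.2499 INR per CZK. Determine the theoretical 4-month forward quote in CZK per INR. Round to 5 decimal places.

0.23788

T = 4/12 years.
INR growth factor: (1 + 0.0662)^(4/12) = 1.0215969.
Growth of 1 CZK over T: (1 + 0.1017)^(4/12) = 1.0328116.
So F = 4.2499 × 1.0215969 / 1.0328116 = 4.203753 (INR/CZK).
Quoted the other way: 1/4.203753 = 0.23788 CZK per INR.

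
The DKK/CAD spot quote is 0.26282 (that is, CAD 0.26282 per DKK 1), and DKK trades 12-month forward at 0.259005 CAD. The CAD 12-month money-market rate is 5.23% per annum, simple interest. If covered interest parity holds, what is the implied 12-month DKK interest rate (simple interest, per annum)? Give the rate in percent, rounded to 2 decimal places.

6.78%

T = 1 year.
By CIP, F/S equals the CAD-to-DKK growth ratio: 0.259005/0.26282 = 0.9854844.
The CAD side grows by 1 + 0.0523×1 = 1.052300.
That pins the DKK growth at 1.0677998.
r = (1.0677998 − 1)/1 = 0.067800 → 6.78%.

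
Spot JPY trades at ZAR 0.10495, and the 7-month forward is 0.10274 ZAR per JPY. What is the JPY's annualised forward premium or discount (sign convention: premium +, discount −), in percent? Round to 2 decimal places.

T = 7/12 years.
(F − S)/S = (0.10274 − 0.10495)/0.10495 = -0.0210576.
×(1/T) gives -3.61% p.a.

-3.61%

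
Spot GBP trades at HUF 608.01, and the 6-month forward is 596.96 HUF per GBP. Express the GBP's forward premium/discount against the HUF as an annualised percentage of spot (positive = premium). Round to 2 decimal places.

-3.63%

T = 6/12 years.
(F − S)/S = (596.96 − 608.01)/608.01 = -0.0181740.
×(1/T) gives -3.63% p.a.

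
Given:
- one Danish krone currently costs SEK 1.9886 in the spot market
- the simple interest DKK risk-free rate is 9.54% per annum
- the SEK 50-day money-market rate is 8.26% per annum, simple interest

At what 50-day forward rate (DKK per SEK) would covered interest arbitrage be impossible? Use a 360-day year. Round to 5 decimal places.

T = 50/360 years.
Growth of 1 SEK over T: 1 + 0.0826×50/360 = 1.0114722.
DKK accumulates by 1 + 0.0954×50/360 = 1.013250.
Forward (SEK per DKK) = 1.9886 × 1.0114722 / 1.013250 = 1.985111.
Invert for DKK per SEK: 1 / 1.985111 = 0.50375.

0.50375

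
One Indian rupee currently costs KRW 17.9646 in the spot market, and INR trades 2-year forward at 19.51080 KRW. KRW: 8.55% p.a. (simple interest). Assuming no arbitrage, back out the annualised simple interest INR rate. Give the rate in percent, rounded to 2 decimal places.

T = 2 years.
CIP gives F = S · g_KRW/g_INR, so g_KRW/g_INR = 19.5108/17.9646 = 1.0860693.
The KRW side grows by 1 + 0.0855×2 = 1.171000.
Hence g_INR = 1.0782001.
(1.0782001 − 1)/T = 0.039100, i.e. 3.91%.

3.91%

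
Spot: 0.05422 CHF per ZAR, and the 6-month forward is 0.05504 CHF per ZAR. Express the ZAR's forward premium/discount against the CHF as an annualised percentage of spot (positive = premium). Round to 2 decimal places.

+3.02%

T = 6/12 years.
ZAR trades forward at +1.51236% vs spot over the period.
×(1/T) gives 3.02% p.a.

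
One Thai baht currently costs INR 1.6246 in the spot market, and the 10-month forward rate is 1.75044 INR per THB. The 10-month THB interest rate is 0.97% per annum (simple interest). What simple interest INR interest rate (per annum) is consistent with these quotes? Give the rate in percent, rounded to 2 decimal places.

T = 10/12 years.
CIP gives F = S · g_INR/g_THB, so g_INR/g_THB = 1.75044/1.6246 = 1.0774591.
The THB side grows by 1 + 0.0097×10/12 = 1.0080833.
Hence g_INR = 1.0861685.
r = (1.0861685 − 1)/(10/12) = 0.103402 → 10.34%.

10.34%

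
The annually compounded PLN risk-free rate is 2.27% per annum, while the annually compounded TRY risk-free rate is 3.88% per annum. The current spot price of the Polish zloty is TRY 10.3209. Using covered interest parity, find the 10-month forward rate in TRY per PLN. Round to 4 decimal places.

T = 10/12 years.
TRY accumulates by (1 + 0.0388)^(10/12) = 1.03223033.
Growth of 1 PLN over T: (1 + 0.0227)^(10/12) = 1.01888119.
CIP: F = S · (grow TRY)/(grow PLN) = 10.3209 × 1.03223033/1.01888119 = 10.456122 TRY per PLN.

10.4561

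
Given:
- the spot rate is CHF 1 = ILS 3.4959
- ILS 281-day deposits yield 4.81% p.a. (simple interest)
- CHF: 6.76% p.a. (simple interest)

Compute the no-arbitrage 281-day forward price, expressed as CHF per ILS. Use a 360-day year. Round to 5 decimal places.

0.29025

T = 281/360 years.
ILS growth factor: 1 + 0.0481×281/360 = 1.0375447.
Growth of 1 CHF over T: 1 + 0.0676×281/360 = 1.0527656.
So F = 3.4959 × 1.0375447 / 1.0527656 = 3.445356 (ILS/CHF).
Invert for CHF per ILS: 1 / 3.445356 = 0.29025.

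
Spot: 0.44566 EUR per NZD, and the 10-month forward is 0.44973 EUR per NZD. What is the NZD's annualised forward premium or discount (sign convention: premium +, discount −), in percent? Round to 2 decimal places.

T = 10/12 years.
Period premium: (0.44973 − 0.44566)/0.44566 = 0.0091325.
Annualise by dividing by T: 0.0091325 / (10/12) = 0.010959 → 1.10%.

+1.10%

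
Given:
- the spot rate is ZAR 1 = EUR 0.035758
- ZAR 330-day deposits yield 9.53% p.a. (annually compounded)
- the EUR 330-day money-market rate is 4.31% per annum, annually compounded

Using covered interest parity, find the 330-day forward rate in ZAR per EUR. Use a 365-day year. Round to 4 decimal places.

29.2281

T = 330/365 years.
EUR accumulates by (1 + 0.0431)^(330/365) = 1.03888784.
ZAR accumulates by (1 + 0.0953)^(330/365) = 1.08578101.
So F = 0.035758 × 1.03888784 / 1.08578101 = 0.034213668 (EUR/ZAR).
Invert for ZAR per EUR: 1 / 0.034213668 = 29.2281.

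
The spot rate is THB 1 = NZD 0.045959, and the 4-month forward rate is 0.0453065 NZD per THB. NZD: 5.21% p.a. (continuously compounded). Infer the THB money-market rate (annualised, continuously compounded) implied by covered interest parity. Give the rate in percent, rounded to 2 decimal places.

T = 4/12 years.
By CIP, F/S equals the NZD-to-THB growth ratio: 0.0453065/0.045959 = 0.9858026.
The NZD side grows by e^(0.0521×4/12) = 1.0175183.
That pins the THB growth at 1.0321725.
r = ln(1.0321725)/(4/12) = 0.094997 → 9.50%.

9.50%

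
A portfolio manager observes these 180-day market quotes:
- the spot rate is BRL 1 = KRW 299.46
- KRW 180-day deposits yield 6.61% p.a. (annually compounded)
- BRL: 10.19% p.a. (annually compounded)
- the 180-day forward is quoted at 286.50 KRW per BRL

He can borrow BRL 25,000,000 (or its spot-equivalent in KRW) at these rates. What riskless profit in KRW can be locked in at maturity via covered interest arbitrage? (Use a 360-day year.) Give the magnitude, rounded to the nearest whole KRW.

T = 180/360 years.
Route A — deposit BRL, sell forward: 25,000,000 × 1.049714246831 × 286.50 = KRW 7,518,578,292.93.
Route B — convert at spot, deposit KRW: 25,000,000 × 299.46 × 1.032521186223 = KRW 7,729,969,860.66.
The quoted forward undervalues BRL, so borrow BRL, convert to KRW at spot, deposit the KRW at 6.61%, and buy BRL forward at 286.50 to cover the loan.
Profit = 7,729,969,860.66 − 7,518,578,292.93 = KRW 211,391,568.

KRW 211,391,568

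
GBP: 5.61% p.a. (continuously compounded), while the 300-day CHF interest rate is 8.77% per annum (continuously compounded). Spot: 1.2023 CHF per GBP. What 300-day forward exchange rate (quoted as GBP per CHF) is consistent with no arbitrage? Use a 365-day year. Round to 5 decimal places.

0.81041

T = 300/365 years.
CHF accumulates by e^(0.0877×300/365) = 1.0747437.
GBP accumulates by e^(0.0561×300/365) = 1.0471892.
So F = 1.2023 × 1.0747437 / 1.0471892 = 1.233936 (CHF/GBP).
Invert for GBP per CHF: 1 / 1.233936 = 0.81041.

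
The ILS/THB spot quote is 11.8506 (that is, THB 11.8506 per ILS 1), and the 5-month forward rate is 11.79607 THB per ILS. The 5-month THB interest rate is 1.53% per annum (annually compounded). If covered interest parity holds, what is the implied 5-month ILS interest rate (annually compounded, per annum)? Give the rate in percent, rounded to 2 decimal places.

T = 5/12 years.
F/S = 11.79607/11.8506 = 0.9953985 = (growth of THB) / (growth of ILS).
The THB side grows by (1 + 0.0153)^(5/12) = 1.0063468.
That pins the ILS growth at 1.0109989.
r = 1.0109989^(12/5) − 1 = 0.026601 → 2.66%.

2.66%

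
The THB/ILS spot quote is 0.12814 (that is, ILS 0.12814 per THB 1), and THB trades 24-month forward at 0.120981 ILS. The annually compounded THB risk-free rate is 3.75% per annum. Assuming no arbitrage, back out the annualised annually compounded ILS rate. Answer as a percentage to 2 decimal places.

T = 2 years.
F/S = 0.120981/0.12814 = 0.9441314 = (growth of ILS) / (growth of THB).
The THB side grows by (1 + 0.0375)^2 = 1.0764063.
Hence g_ILS = 1.016269.
r = 1.016269^(1/2) − 1 = 0.008102 → 0.81%.

0.81%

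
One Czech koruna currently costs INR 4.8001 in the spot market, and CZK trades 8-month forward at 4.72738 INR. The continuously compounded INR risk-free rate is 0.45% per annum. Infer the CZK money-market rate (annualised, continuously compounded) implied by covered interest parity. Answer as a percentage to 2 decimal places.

T = 8/12 years.
By CIP, F/S equals the INR-to-CZK growth ratio: 4.72738/4.8001 = 0.9848503.
The INR side grows by e^(0.0045×8/12) = 1.0030045.
So the CZK growth factor = 1.0184335.
Take logs: ln 1.0184335 / (8/12) = 0.027398, so 2.74%.

2.74%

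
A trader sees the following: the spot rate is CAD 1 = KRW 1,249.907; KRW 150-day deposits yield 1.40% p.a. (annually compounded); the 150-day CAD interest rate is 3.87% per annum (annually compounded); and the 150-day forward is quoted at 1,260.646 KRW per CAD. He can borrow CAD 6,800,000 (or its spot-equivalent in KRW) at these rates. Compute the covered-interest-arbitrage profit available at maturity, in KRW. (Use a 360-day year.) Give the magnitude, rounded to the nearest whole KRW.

T = 150/360 years.
Keep in CAD, deliver into the forward: 6,800,000·1.015946616223·1260.646 = KRW 8,709,093,458.09.
Swap to KRW now, deposit: 6,800,000·1249.907·1.005809688313 = KRW 8,548,746,276.61.
The quoted forward overvalues CAD, so borrow KRW, buy CAD at spot, deposit the CAD at 3.87%, and sell the proceeds forward at 1,260.646.
Arbitrage profit = |8,709,093,458.09 − 8,548,746,276.61| = KRW 160,347,181.

KRW 160,347,181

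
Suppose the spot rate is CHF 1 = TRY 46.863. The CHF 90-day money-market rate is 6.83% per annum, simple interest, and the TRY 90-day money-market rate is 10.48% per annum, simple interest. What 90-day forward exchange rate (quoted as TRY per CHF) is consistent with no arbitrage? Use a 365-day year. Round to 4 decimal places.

T = 90/365 years.
TRY accumulates by 1 + 0.1048×90/365 = 1.0258411.
CHF accumulates by 1 + 0.0683×90/365 = 1.0168411.
So F = 46.863 × 1.0258411 / 1.0168411 = 47.277782 (TRY/CHF).

47.2778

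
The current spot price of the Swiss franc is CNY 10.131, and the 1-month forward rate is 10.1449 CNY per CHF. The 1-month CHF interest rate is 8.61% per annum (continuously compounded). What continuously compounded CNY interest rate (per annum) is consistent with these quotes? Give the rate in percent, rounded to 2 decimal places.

10.26%

T = 1/12 years.
F/S = 10.1449/10.131 = 1.0013720 = (growth of CNY) / (growth of CHF).
CHF growth factor: e^(0.0861×1/12) = 1.0072008.
That pins the CNY growth at 1.0085827.
r = ln(1.0085827)/(1/12) = 0.102553 → 10.26%.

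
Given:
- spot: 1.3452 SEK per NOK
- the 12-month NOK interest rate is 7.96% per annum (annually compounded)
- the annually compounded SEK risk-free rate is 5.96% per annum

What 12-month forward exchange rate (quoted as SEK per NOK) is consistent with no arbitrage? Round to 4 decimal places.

1.3203

T = 1 year.
SEK growth factor: (1 + 0.0596)^1 = 1.059600.
Growth of 1 NOK over T: (1 + 0.0796)^1 = 1.079600.
CIP: F = S · (grow SEK)/(grow NOK) = 1.3452 × 1.059600/1.079600 = 1.320280 SEK per NOK.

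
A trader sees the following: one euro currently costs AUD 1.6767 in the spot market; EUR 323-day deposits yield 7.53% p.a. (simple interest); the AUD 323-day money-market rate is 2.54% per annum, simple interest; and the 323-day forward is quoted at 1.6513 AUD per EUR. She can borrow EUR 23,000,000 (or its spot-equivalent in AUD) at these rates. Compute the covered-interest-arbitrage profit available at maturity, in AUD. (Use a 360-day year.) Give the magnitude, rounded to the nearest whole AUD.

AUD 1,102,899

T = 323/360 years.
Invest the EUR and cover forward: 23,000,000 × 1.0675608333 × 1.6513 = AUD 40,545,853.69.
Convert at spot and invest in AUD: 23,000,000 × 1.6767 × 1.0227894444 = AUD 39,442,954.41.
The quoted forward overvalues EUR, so borrow AUD, buy EUR at spot, deposit the EUR at 7.53%, and sell the proceeds forward at 1.6513.
The gap between the two covered legs is AUD 1,102,899.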